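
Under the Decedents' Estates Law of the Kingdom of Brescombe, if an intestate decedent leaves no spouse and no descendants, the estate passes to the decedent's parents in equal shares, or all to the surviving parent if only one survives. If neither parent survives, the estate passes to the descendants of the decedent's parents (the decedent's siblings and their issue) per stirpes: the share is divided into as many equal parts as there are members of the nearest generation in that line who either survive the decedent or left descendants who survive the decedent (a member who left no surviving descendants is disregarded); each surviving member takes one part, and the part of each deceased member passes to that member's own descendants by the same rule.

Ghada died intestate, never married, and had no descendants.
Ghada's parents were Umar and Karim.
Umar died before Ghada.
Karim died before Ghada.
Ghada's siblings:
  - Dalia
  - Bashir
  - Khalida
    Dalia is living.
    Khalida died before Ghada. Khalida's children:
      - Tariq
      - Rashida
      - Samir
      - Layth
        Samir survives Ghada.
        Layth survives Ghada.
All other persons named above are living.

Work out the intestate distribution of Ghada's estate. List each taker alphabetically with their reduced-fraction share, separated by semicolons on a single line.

Bashir 1/3; Dalia 1/3; Layth 1/12; Rashida 1/12; Samir 1/12; Tariq 1/12

Neither parent survives and there are no descendants, so the estate passes to Ghada's siblings and their issue per stirpes.
The estate is divided into 3 equal shares of 1/3 among Dalia, Bashir, Khalida.
Dalia is living and takes 1/3.
Bashir is living and takes 1/3.
Khalida predeceased; the 1/3 allotted to Khalida's branch passes to Khalida's issue by representation.
The 1/3 is divided into 4 equal shares of 1/12 among Tariq, Rashida, Samir, Layth.
Tariq is living and takes 1/12.
Rashida is living and takes 1/12.
Samir is living and takes 1/12.
Layth is living and takes 1/12.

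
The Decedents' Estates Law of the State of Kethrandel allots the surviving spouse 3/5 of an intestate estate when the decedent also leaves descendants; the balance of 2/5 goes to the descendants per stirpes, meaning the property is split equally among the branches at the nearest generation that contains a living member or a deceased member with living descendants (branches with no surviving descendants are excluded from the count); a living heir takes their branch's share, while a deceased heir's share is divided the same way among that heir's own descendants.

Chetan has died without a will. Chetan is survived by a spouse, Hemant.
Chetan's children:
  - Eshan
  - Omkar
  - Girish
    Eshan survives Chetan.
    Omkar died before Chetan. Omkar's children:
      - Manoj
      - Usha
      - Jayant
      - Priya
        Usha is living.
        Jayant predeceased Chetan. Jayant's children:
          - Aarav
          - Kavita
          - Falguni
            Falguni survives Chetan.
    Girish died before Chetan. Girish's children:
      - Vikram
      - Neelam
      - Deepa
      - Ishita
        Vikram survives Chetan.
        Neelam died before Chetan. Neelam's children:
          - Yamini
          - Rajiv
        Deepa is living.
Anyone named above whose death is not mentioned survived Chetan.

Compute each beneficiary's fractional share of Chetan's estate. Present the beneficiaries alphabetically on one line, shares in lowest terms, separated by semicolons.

Hemant, as surviving spouse, takes 3/5.
The remaining 2/5 passes to Chetan's descendants per stirpes.
The 2/5 is divided into 3 equal shares of 2/15 among Eshan, Omkar, Girish.
Eshan is living and takes 2/15.
Omkar predeceased; the 2/15 allotted to Omkar's branch passes to Omkar's issue by representation.
The 2/15 is divided into 4 equal shares of 1/30 among Manoj, Usha, Jayant, Priya.
Manoj is living and takes 1/30.
Usha is living and takes 1/30.
Jayant predeceased; the 1/30 allotted to Jayant's branch passes to Jayant's issue by representation.
The 1/30 is divided into 3 equal shares of 1/90 among Aarav, Kavita, Falguni.
Aarav is living and takes 1/90.
Kavita is living and takes 1/90.
Falguni is living and takes 1/90.
Priya is living and takes 1/30.
Girish predeceased; the 2/15 allotted to Girish's branch passes to Girish's issue by representation.
The 2/15 is divided into 4 equal shares of 1/30 among Vikram, Neelam, Deepa, Ishita.
Vikram is living and takes 1/30.
Neelam predeceased; the 1/30 allotted to Neelam's branch passes to Neelam's issue by representation.
The 1/30 is divided into 2 equal shares of 1/60 among Yamini, Rajiv.
Yamini is living and takes 1/60.
Rajiv is living and takes 1/60.
Deepa is living and takes 1/30.
Ishita is living and takes 1/30.

Aarav 1/90; Deepa 1/30; Eshan 2/15; Falguni 1/90; Hemant 3/5; Ishita 1/30; Kavita 1/90; Manoj 1/30; Priya 1/30; Rajiv 1/60; Usha 1/30; Vikram 1/30; Yamini 1/60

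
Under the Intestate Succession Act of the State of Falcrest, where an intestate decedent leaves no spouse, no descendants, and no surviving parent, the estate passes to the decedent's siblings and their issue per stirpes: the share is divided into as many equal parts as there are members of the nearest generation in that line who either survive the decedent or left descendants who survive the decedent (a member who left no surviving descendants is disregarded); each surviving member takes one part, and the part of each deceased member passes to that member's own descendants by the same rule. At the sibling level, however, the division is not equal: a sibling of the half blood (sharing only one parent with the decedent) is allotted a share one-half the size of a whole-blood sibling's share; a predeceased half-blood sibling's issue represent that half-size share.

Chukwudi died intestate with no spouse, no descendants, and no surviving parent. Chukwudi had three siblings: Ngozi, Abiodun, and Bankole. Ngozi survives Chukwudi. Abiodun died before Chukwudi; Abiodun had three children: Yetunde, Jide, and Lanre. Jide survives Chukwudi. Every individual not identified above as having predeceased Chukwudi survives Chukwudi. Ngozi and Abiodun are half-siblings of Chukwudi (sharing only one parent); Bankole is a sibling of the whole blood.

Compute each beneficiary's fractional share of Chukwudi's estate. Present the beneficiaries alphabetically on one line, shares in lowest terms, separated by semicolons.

Bankole 1/2; Jide 1/12; Lanre 1/12; Ngozi 1/4; Yetunde 1/12

No spouse, descendants, or parent survives, so the estate passes to Chukwudi's siblings per stirpes.
Half-blood siblings count for one-half the weight of whole-blood siblings at the initial division.
Dividing 1 in proportion to weights (total weight 2): Ngozi (weight 1/2) → 1/4; Abiodun (weight 1/2) → 1/4; Bankole (weight 1) → 1/2.
Ngozi is living and takes 1/4.
Abiodun predeceased; the 1/4 allotted to Abiodun's branch passes to Abiodun's issue by representation.
The 1/4 is divided into 3 equal shares of 1/12 among Yetunde, Jide, Lanre.
Yetunde is living and takes 1/12.
Jide is living and takes 1/12.
Lanre is living and takes 1/12.
Bankole is living and takes 1/2.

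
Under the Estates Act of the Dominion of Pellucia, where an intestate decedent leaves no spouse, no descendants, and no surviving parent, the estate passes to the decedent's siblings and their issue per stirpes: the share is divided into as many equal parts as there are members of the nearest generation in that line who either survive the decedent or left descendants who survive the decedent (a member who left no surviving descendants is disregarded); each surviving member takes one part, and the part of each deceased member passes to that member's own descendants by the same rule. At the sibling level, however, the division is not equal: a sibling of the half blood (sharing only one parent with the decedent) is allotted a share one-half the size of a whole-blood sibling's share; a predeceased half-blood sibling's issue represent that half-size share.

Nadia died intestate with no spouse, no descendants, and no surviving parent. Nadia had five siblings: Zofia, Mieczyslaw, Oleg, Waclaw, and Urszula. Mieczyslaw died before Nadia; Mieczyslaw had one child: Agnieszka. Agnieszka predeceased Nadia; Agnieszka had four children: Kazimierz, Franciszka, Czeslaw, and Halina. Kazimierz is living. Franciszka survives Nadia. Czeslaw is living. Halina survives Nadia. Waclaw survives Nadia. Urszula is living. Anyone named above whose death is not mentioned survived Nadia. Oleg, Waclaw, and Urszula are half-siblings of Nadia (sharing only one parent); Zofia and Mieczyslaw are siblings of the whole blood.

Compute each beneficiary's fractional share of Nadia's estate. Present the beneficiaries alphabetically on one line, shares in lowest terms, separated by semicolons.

No spouse, descendants, or parent survives, so the estate passes to Nadia's siblings per stirpes.
Half-blood siblings count for one-half the weight of whole-blood siblings at the initial division.
Dividing 1 in proportion to weights (total weight 7/2): Zofia (weight 1) → 2/7; Mieczyslaw (weight 1) → 2/7; Oleg (weight 1/2) → 1/7; Waclaw (weight 1/2) → 1/7; Urszula (weight 1/2) → 1/7.
Zofia is living and takes 2/7.
Mieczyslaw predeceased; the 2/7 allotted to Mieczyslaw's branch passes to Mieczyslaw's issue by representation.
Agnieszka's line is the sole branch at this level, so the full 2/7 passes to Agnieszka's issue by representation.
The 2/7 is divided into 4 equal shares of 1/14 among Kazimierz, Franciszka, Czeslaw, Halina.
Kazimierz is living and takes 1/14.
Franciszka is living and takes 1/14.
Czeslaw is living and takes 1/14.
Halina is living and takes 1/14.
Oleg is living and takes 1/7.
Waclaw is living and takes 1/7.
Urszula is living and takes 1/7.

Czeslaw 1/14; Franciszka 1/14; Halina 1/14; Kazimierz 1/14; Oleg 1/7; Urszula 1/7; Waclaw 1/7; Zofia 2/7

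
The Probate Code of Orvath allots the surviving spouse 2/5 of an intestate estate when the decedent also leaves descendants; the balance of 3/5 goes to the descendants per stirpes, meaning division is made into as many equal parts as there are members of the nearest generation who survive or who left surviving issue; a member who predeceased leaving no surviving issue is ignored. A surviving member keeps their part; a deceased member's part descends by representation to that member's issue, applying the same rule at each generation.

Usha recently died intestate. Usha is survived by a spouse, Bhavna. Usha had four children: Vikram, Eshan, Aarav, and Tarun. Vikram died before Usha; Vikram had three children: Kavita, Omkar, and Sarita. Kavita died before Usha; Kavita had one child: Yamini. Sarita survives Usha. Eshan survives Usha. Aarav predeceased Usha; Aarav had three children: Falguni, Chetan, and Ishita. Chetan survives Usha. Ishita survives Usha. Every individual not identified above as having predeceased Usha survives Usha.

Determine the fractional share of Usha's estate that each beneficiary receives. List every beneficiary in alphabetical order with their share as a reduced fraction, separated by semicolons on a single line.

Bhavna, as surviving spouse, takes 2/5.
The remaining 3/5 passes to Usha's descendants per stirpes.
The 3/5 is divided into 4 equal shares of 3/20 among Vikram, Eshan, Aarav, Tarun.
Vikram predeceased; the 3/20 allotted to Vikram's branch passes to Vikram's issue by representation.
The 3/20 is divided into 3 equal shares of 1/20 among Kavita, Omkar, Sarita.
Kavita predeceased; the 1/20 allotted to Kavita's branch passes to Kavita's issue by representation.
Yamini is the sole taker at this level and receives the full 1/20.
Omkar is living and takes 1/20.
Sarita is living and takes 1/20.
Eshan is living and takes 3/20.
Aarav predeceased; the 3/20 allotted to Aarav's branch passes to Aarav's issue by representation.
The 3/20 is divided into 3 equal shares of 1/20 among Falguni, Chetan, Ishita.
Falguni is living and takes 1/20.
Chetan is living and takes 1/20.
Ishita is living and takes 1/20.
Tarun is living and takes 3/20.

Bhavna 2/5; Chetan 1/20; Eshan 3/20; Falguni 1/20; Ishita 1/20; Omkar 1/20; Sarita 1/20; Tarun 3/20; Yamini 1/20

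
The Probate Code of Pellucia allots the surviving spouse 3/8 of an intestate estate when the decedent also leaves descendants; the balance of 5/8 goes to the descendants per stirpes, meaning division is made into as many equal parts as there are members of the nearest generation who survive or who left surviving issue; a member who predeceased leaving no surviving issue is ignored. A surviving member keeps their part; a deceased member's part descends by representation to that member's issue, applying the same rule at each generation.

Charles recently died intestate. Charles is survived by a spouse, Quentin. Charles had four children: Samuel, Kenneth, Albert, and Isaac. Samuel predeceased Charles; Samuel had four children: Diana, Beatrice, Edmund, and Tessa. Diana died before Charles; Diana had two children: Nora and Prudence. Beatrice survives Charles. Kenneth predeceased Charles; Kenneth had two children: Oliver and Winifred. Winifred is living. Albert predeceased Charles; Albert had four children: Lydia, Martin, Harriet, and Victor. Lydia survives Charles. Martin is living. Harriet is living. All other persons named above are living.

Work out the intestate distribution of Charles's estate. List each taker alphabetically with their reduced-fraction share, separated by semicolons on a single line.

Beatrice 5/128; Edmund 5/128; Harriet 5/128; Isaac 5/32; Lydia 5/128; Martin 5/128; Nora 5/256; Oliver 5/64; Prudence 5/256; Quentin 3/8; Tessa 5/128; Victor 5/128; Winifred 5/64

Quentin, as surviving spouse, takes 3/8.
The remaining 5/8 passes to Charles's descendants per stirpes.
The 5/8 is divided into 4 equal shares of 5/32 among Samuel, Kenneth, Albert, Isaac.
Samuel predeceased; the 5/32 allotted to Samuel's branch passes to Samuel's issue by representation.
The 5/32 is divided into 4 equal shares of 5/128 among Diana, Beatrice, Edmund, Tessa.
Diana predeceased; the 5/128 allotted to Diana's branch passes to Diana's issue by representation.
The 5/128 is divided into 2 equal shares of 5/256 among Nora, Prudence.
Nora is living and takes 5/256.
Prudence is living and takes 5/256.
Beatrice is living and takes 5/128.
Edmund is living and takes 5/128.
Tessa is living and takes 5/128.
Kenneth predeceased; the 5/32 allotted to Kenneth's branch passes to Kenneth's issue by representation.
The 5/32 is divided into 2 equal shares of 5/64 among Oliver, Winifred.
Oliver is living and takes 5/64.
Winifred is living and takes 5/64.
Albert predeceased; the 5/32 allotted to Albert's branch passes to Albert's issue by representation.
The 5/32 is divided into 4 equal shares of 5/128 among Lydia, Martin, Harriet, Victor.
Lydia is living and takes 5/128.
Martin is living and takes 5/128.
Harriet is living and takes 5/128.
Victor is living and takes 5/128.
Isaac is living and takes 5/32.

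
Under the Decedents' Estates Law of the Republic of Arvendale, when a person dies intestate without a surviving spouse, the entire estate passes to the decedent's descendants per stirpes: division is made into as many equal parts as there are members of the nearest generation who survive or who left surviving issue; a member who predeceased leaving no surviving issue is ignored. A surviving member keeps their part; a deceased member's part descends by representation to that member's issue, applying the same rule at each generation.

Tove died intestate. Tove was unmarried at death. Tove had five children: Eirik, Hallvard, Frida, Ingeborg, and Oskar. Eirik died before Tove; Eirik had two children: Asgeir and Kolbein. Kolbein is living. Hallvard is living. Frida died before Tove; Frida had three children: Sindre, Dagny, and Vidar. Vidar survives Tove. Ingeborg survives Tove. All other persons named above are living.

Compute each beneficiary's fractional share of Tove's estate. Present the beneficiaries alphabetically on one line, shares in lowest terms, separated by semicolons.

There is no surviving spouse, so the entire estate passes to Tove's descendants per stirpes.
The estate is divided into 5 equal shares of 1/5 among Eirik, Hallvard, Frida, Ingeborg, Oskar.
Eirik predeceased; the 1/5 allotted to Eirik's branch passes to Eirik's issue by representation.
The 1/5 is divided into 2 equal shares of 1/10 among Asgeir, Kolbein.
Asgeir is living and takes 1/10.
Kolbein is living and takes 1/10.
Hallvard is living and takes 1/5.
Frida predeceased; the 1/5 allotted to Frida's branch passes to Frida's issue by representation.
The 1/5 is divided into 3 equal shares of 1/15 among Sindre, Dagny, Vidar.
Sindre is living and takes 1/15.
Dagny is living and takes 1/15.
Vidar is living and takes 1/15.
Ingeborg is living and takes 1/5.
Oskar is living and takes 1/5.

Asgeir 1/10; Dagny 1/15; Hallvard 1/5; Ingeborg 1/5; Kolbein 1/10; Oskar 1/5; Sindre 1/15; Vidar 1/15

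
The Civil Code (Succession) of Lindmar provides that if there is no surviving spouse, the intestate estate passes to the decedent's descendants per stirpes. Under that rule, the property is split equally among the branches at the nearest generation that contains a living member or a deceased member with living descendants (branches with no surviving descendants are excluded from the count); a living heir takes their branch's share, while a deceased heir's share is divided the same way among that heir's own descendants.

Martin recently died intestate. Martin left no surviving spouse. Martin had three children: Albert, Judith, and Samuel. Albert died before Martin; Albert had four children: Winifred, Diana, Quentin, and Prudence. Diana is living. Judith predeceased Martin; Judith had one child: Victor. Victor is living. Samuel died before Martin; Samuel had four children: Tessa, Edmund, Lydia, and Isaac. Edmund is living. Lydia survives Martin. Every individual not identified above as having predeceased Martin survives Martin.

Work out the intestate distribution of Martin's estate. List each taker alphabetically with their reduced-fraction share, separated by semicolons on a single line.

Diana 1/12; Edmund 1/12; Isaac 1/12; Lydia 1/12; Prudence 1/12; Quentin 1/12; Tessa 1/12; Victor 1/3; Winifred 1/12

There is no surviving spouse, so the entire estate passes to Martin's descendants per stirpes.
The estate is divided into 3 equal shares of 1/3 among Albert, Judith, Samuel.
Albert predeceased; the 1/3 allotted to Albert's branch passes to Albert's issue by representation.
The 1/3 is divided into 4 equal shares of 1/12 among Winifred, Diana, Quentin, Prudence.
Winifred is living and takes 1/12.
Diana is living and takes 1/12.
Quentin is living and takes 1/12.
Prudence is living and takes 1/12.
Judith predeceased; the 1/3 allotted to Judith's branch passes to Judith's issue by representation.
Victor is the sole taker at this level and receives the full 1/3.
Samuel predeceased; the 1/3 allotted to Samuel's branch passes to Samuel's issue by representation.
The 1/3 is divided into 4 equal shares of 1/12 among Tessa, Edmund, Lydia, Isaac.
Tessa is living and takes 1/12.
Edmund is living and takes 1/12.
Lydia is living and takes 1/12.
Isaac is living and takes 1/12.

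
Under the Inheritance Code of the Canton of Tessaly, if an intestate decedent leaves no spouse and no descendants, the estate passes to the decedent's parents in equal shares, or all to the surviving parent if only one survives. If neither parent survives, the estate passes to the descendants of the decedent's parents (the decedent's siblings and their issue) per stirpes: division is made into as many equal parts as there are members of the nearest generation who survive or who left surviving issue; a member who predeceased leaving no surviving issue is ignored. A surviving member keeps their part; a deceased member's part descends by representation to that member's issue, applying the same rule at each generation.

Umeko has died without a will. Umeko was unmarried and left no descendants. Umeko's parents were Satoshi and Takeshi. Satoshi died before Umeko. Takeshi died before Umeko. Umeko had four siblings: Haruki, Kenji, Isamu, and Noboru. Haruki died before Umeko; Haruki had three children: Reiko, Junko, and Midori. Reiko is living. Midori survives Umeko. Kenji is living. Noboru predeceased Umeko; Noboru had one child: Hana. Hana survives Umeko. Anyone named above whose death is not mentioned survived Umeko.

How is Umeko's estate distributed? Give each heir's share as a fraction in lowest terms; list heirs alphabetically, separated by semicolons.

Hana 1/4; Isamu 1/4; Junko 1/12; Kenji 1/4; Midori 1/12; Reiko 1/12

Neither parent survives and there are no descendants, so the estate passes to Umeko's siblings and their issue per stirpes.
The estate is divided into 4 equal shares of 1/4 among Haruki, Kenji, Isamu, Noboru.
Haruki predeceased; the 1/4 allotted to Haruki's branch passes to Haruki's issue by representation.
The 1/4 is divided into 3 equal shares of 1/12 among Reiko, Junko, Midori.
Reiko is living and takes 1/12.
Junko is living and takes 1/12.
Midori is living and takes 1/12.
Kenji is living and takes 1/4.
Isamu is living and takes 1/4.
Noboru predeceased; the 1/4 allotted to Noboru's branch passes to Noboru's issue by representation.
Hana is the sole taker at this level and receives the full 1/4.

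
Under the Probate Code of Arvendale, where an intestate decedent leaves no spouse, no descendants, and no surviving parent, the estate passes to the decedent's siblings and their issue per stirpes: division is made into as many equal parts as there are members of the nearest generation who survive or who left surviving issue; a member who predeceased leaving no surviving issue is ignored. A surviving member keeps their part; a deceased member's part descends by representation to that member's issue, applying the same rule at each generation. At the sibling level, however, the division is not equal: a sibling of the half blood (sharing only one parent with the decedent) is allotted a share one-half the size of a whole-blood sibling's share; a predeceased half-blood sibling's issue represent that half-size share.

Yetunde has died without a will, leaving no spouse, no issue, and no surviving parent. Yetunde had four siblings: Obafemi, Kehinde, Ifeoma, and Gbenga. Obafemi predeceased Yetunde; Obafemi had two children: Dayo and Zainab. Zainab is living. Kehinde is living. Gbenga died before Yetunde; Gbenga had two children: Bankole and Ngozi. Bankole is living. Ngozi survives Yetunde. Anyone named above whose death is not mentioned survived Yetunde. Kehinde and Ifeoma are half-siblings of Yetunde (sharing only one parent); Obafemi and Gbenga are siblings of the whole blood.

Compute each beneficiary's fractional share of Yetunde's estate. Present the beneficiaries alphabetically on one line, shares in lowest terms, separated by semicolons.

Bankole 1/6; Dayo 1/6; Ifeoma 1/6; Kehinde 1/6; Ngozi 1/6; Zainab 1/6

No spouse, descendants, or parent survives, so the estate passes to Yetunde's siblings per stirpes.
Half-blood siblings count for one-half the weight of whole-blood siblings at the initial division.
Dividing 1 in proportion to weights (total weight 3): Obafemi (weight 1) → 1/3; Kehinde (weight 1/2) → 1/6; Ifeoma (weight 1/2) → 1/6; Gbenga (weight 1) → 1/3.
Obafemi predeceased; the 1/3 allotted to Obafemi's branch passes to Obafemi's issue by representation.
The 1/3 is divided into 2 equal shares of 1/6 among Dayo, Zainab.
Dayo is living and takes 1/6.
Zainab is living and takes 1/6.
Kehinde is living and takes 1/6.
Ifeoma is living and takes 1/6.
Gbenga predeceased; the 1/3 allotted to Gbenga's branch passes to Gbenga's issue by representation.
The 1/3 is divided into 2 equal shares of 1/6 among Bankole, Ngozi.
Bankole is living and takes 1/6.
Ngozi is living and takes 1/6.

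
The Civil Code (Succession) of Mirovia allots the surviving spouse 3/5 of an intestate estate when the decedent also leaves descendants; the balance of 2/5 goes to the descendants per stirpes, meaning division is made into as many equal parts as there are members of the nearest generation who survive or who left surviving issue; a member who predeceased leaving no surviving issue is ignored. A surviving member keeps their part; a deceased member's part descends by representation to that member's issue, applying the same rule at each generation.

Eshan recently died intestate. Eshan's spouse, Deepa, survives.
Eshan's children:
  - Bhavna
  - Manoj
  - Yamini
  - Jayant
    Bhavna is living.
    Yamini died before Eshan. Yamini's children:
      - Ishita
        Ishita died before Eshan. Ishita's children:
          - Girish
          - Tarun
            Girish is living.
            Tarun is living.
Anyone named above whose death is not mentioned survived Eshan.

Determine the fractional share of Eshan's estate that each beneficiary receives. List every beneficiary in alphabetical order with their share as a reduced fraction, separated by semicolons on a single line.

Bhavna 1/10; Deepa 3/5; Girish 1/20; Jayant 1/10; Manoj 1/10; Tarun 1/20

Deepa, as surviving spouse, takes 3/5.
The remaining 2/5 passes to Eshan's descendants per stirpes.
The 2/5 is divided into 4 equal shares of 1/10 among Bhavna, Manoj, Yamini, Jayant.
Bhavna is living and takes 1/10.
Manoj is living and takes 1/10.
Yamini predeceased; the 1/10 allotted to Yamini's branch passes to Yamini's issue by representation.
Ishita's line is the sole branch at this level, so the full 1/10 passes to Ishita's issue by representation.
The 1/10 is divided into 2 equal shares of 1/20 among Girish, Tarun.
Girish is living and takes 1/20.
Tarun is living and takes 1/20.
Jayant is living and takes 1/10.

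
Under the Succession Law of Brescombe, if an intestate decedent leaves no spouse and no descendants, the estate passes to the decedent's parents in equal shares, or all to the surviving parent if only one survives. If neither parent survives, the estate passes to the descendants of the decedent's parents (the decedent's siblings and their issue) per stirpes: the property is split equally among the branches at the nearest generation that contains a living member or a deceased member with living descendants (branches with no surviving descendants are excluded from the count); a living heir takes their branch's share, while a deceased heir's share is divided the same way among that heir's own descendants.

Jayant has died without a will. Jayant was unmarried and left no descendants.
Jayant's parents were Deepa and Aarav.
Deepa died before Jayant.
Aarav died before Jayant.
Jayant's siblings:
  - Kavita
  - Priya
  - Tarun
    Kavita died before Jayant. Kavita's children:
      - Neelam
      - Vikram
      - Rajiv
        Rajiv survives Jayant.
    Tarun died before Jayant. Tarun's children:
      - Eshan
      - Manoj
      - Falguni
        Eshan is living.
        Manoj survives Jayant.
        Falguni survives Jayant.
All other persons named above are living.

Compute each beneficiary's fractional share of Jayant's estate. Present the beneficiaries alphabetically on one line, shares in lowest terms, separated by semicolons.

Neither parent survives and there are no descendants, so the estate passes to Jayant's siblings and their issue per stirpes.
The estate is divided into 3 equal shares of 1/3 among Kavita, Priya, Tarun.
Kavita predeceased; the 1/3 allotted to Kavita's branch passes to Kavita's issue by representation.
The 1/3 is divided into 3 equal shares of 1/9 among Neelam, Vikram, Rajiv.
Neelam is living and takes 1/9.
Vikram is living and takes 1/9.
Rajiv is living and takes 1/9.
Priya is living and takes 1/3.
Tarun predeceased; the 1/3 allotted to Tarun's branch passes to Tarun's issue by representation.
The 1/3 is divided into 3 equal shares of 1/9 among Eshan, Manoj, Falguni.
Eshan is living and takes 1/9.
Manoj is living and takes 1/9.
Falguni is living and takes 1/9.

Eshan 1/9; Falguni 1/9; Manoj 1/9; Neelam 1/9; Priya 1/3; Rajiv 1/9; Vikram 1/9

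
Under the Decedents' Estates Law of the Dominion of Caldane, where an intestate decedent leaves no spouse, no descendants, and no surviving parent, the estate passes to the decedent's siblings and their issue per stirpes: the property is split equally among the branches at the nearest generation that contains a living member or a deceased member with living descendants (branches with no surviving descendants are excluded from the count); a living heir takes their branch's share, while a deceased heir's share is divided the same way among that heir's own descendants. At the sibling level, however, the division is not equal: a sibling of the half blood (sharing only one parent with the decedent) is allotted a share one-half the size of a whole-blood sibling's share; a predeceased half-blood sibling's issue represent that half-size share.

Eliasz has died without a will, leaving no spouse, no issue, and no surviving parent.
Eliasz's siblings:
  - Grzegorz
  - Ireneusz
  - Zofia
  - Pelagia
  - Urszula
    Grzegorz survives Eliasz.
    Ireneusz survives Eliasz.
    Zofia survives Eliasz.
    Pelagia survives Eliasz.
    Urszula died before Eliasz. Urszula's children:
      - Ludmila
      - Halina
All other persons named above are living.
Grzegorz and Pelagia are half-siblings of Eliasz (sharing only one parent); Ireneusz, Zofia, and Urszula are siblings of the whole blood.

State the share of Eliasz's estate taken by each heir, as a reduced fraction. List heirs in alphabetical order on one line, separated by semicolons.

No spouse, descendants, or parent survives, so the estate passes to Eliasz's siblings per stirpes.
Half-blood siblings count for one-half the weight of whole-blood siblings at the initial division.
Dividing 1 in proportion to weights (total weight 4): Grzegorz (weight 1/2) → 1/8; Ireneusz (weight 1) → 1/4; Zofia (weight 1) → 1/4; Pelagia (weight 1/2) → 1/8; Urszula (weight 1) → 1/4.
Grzegorz is living and takes 1/8.
Ireneusz is living and takes 1/4.
Zofia is living and takes 1/4.
Pelagia is living and takes 1/8.
Urszula predeceased; the 1/4 allotted to Urszula's branch passes to Urszula's issue by representation.
The 1/4 is divided into 2 equal shares of 1/8 among Ludmila, Halina.
Ludmila is living and takes 1/8.
Halina is living and takes 1/8.

Grzegorz 1/8; Halina 1/8; Ireneusz 1/4; Ludmila 1/8; Pelagia 1/8; Zofia 1/4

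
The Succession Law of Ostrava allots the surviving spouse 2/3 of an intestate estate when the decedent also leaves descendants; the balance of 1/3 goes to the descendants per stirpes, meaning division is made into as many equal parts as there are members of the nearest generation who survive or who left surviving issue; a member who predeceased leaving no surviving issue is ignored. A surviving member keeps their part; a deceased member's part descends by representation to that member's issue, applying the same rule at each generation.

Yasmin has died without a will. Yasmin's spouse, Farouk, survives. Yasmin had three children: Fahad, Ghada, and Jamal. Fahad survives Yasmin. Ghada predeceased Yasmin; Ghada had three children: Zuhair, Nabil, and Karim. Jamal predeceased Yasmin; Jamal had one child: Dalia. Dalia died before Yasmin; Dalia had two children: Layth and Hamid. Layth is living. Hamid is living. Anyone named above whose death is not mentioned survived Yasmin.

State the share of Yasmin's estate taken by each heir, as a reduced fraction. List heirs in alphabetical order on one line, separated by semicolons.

Farouk, as surviving spouse, takes 2/3.
The remaining 1/3 passes to Yasmin's descendants per stirpes.
The 1/3 is divided into 3 equal shares of 1/9 among Fahad, Ghada, Jamal.
Fahad is living and takes 1/9.
Ghada predeceased; the 1/9 allotted to Ghada's branch passes to Ghada's issue by representation.
The 1/9 is divided into 3 equal shares of 1/27 among Zuhair, Nabil, Karim.
Zuhair is living and takes 1/27.
Nabil is living and takes 1/27.
Karim is living and takes 1/27.
Jamal predeceased; the 1/9 allotted to Jamal's branch passes to Jamal's issue by representation.
Dalia's line is the sole branch at this level, so the full 1/9 passes to Dalia's issue by representation.
The 1/9 is divided into 2 equal shares of 1/18 among Layth, Hamid.
Layth is living and takes 1/18.
Hamid is living and takes 1/18.

Fahad 1/9; Farouk 2/3; Hamid 1/18; Karim 1/27; Layth 1/18; Nabil 1/27; Zuhair 1/27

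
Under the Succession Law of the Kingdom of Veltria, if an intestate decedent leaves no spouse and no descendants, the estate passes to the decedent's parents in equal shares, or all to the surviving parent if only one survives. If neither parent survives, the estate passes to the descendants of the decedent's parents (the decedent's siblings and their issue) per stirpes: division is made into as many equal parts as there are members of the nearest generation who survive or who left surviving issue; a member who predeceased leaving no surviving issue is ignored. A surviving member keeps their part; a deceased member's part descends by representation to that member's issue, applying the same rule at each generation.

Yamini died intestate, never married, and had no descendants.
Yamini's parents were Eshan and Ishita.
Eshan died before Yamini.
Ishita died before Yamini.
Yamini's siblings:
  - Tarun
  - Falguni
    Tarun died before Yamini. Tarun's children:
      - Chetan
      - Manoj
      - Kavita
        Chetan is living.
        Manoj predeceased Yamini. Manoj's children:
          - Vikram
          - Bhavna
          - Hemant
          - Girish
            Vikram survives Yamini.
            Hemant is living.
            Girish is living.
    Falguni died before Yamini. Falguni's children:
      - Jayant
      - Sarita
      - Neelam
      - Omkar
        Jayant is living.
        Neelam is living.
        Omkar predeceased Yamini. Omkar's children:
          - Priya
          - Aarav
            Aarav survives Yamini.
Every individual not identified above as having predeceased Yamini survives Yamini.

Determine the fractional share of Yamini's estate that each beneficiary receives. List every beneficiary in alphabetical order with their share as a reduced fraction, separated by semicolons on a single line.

Aarav 1/16; Bhavna 1/24; Chetan 1/6; Girish 1/24; Hemant 1/24; Jayant 1/8; Kavita 1/6; Neelam 1/8; Priya 1/16; Sarita 1/8; Vikram 1/24

Neither parent survives and there are no descendants, so the estate passes to Yamini's siblings and their issue per stirpes.
The estate is divided into 2 equal shares of 1/2 among Tarun, Falguni.
Tarun predeceased; the 1/2 allotted to Tarun's branch passes to Tarun's issue by representation.
The 1/2 is divided into 3 equal shares of 1/6 among Chetan, Manoj, Kavita.
Chetan is living and takes 1/6.
Manoj predeceased; the 1/6 allotted to Manoj's branch passes to Manoj's issue by representation.
The 1/6 is divided into 4 equal shares of 1/24 among Vikram, Bhavna, Hemant, Girish.
Vikram is living and takes 1/24.
Bhavna is living and takes 1/24.
Hemant is living and takes 1/24.
Girish is living and takes 1/24.
Kavita is living and takes 1/6.
Falguni predeceased; the 1/2 allotted to Falguni's branch passes to Falguni's issue by representation.
The 1/2 is divided into 4 equal shares of 1/8 among Jayant, Sarita, Neelam, Omkar.
Jayant is living and takes 1/8.
Sarita is living and takes 1/8.
Neelam is living and takes 1/8.
Omkar predeceased; the 1/8 allotted to Omkar's branch passes to Omkar's issue by representation.
The 1/8 is divided into 2 equal shares of 1/16 among Priya, Aarav.
Priya is living and takes 1/16.
Aarav is living and takes 1/16.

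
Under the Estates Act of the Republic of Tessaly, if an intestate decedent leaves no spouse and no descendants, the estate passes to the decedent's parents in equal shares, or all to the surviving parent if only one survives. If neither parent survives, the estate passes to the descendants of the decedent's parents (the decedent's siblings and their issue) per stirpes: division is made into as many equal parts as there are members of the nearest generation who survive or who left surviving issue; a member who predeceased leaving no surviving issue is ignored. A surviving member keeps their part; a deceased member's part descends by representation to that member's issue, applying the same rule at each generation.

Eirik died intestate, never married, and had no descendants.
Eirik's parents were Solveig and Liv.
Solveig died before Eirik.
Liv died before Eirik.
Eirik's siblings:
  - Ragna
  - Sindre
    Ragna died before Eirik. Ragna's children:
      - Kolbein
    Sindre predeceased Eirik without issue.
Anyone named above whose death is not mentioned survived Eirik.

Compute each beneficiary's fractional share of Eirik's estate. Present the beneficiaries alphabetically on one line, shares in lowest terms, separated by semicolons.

Neither parent survives and there are no descendants, so the estate passes to Eirik's siblings and their issue per stirpes.
Sindre left no surviving issue, so that branch lapses and is disregarded.
Ragna's line is the sole branch at this level, so the full 1 passes to Ragna's issue by representation.
Kolbein is the sole taker at this level and receives the full 1.

Kolbein 1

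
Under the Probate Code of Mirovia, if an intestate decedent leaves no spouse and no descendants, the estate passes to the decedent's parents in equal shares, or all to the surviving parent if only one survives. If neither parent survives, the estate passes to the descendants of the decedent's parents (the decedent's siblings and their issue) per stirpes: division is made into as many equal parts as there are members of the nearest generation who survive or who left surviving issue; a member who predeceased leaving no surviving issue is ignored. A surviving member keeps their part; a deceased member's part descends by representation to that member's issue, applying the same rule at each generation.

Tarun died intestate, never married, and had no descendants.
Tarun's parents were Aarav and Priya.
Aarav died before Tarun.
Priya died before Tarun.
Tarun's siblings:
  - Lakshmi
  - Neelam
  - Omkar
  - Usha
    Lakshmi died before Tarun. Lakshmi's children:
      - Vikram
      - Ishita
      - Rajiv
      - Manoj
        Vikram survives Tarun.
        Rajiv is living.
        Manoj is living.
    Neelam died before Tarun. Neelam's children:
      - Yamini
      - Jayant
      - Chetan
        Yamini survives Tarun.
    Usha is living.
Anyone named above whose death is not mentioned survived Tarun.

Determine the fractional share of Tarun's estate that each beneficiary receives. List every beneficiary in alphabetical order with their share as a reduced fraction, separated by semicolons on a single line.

Chetan 1/12; Ishita 1/16; Jayant 1/12; Manoj 1/16; Omkar 1/4; Rajiv 1/16; Usha 1/4; Vikram 1/16; Yamini 1/12

Neither parent survives and there are no descendants, so the estate passes to Tarun's siblings and their issue per stirpes.
The estate is divided into 4 equal shares of 1/4 among Lakshmi, Neelam, Omkar, Usha.
Lakshmi predeceased; the 1/4 allotted to Lakshmi's branch passes to Lakshmi's issue by representation.
The 1/4 is divided into 4 equal shares of 1/16 among Vikram, Ishita, Rajiv, Manoj.
Vikram is living and takes 1/16.
Ishita is living and takes 1/16.
Rajiv is living and takes 1/16.
Manoj is living and takes 1/16.
Neelam predeceased; the 1/4 allotted to Neelam's branch passes to Neelam's issue by representation.
The 1/4 is divided into 3 equal shares of 1/12 among Yamini, Jayant, Chetan.
Yamini is living and takes 1/12.
Jayant is living and takes 1/12.
Chetan is living and takes 1/12.
Omkar is living and takes 1/4.
Usha is living and takes 1/4.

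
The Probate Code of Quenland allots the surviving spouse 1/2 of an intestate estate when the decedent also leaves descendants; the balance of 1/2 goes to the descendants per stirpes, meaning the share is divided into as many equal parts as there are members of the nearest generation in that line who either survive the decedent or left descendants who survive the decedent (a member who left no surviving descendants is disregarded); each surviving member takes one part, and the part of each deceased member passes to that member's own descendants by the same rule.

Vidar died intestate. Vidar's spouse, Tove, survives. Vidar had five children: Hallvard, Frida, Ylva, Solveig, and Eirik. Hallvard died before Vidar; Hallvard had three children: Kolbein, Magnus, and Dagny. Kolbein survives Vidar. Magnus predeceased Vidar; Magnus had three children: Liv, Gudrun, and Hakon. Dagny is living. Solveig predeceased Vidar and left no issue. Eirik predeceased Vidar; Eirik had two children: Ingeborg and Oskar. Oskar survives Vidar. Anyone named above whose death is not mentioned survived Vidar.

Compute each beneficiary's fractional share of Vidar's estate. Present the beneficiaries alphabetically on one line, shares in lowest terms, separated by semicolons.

Tove, as surviving spouse, takes 1/2.
The remaining 1/2 passes to Vidar's descendants per stirpes.
Solveig left no surviving issue, so that branch lapses and is disregarded.
The 1/2 is divided into 4 equal shares of 1/8 among Hallvard, Frida, Ylva, Eirik.
Hallvard predeceased; the 1/8 allotted to Hallvard's branch passes to Hallvard's issue by representation.
The 1/8 is divided into 3 equal shares of 1/24 among Kolbein, Magnus, Dagny.
Kolbein is living and takes 1/24.
Magnus predeceased; the 1/24 allotted to Magnus's branch passes to Magnus's issue by representation.
The 1/24 is divided into 3 equal shares of 1/72 among Liv, Gudrun, Hakon.
Liv is living and takes 1/72.
Gudrun is living and takes 1/72.
Hakon is living and takes 1/72.
Dagny is living and takes 1/24.
Frida is living and takes 1/8.
Ylva is living and takes 1/8.
Eirik predeceased; the 1/8 allotted to Eirik's branch passes to Eirik's issue by representation.
The 1/8 is divided into 2 equal shares of 1/16 among Ingeborg, Oskar.
Ingeborg is living and takes 1/16.
Oskar is living and takes 1/16.

Dagny 1/24; Frida 1/8; Gudrun 1/72; Hakon 1/72; Ingeborg 1/16; Kolbein 1/24; Liv 1/72; Oskar 1/16; Tove 1/2; Ylva 1/8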